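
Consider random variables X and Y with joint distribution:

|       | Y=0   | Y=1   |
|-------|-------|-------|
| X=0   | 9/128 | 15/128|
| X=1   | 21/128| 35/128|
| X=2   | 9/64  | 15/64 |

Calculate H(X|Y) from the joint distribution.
Marginal P(Y) (column sums):
  P(Y=0) = 9/128 + 21/128 + 9/64 = 3/8
  P(Y=1) = 15/128 + 35/128 + 15/64 = 5/8

H(X|Y) = -Σ P(X,Y)·log₂ P(X|Y), where P(X|Y) = P(X,Y) / P(Y)
  (X=0,Y=0): P(X|Y) = (9/128)/(3/8) = 3/16;  -(9/128)·log₂(3/16) = 0.1698
  (X=0,Y=1): P(X|Y) = (15/128)/(5/8) = 3/16;  -(15/128)·log₂(3/16) = 0.2830
  (X=1,Y=0): P(X|Y) = (21/128)/(3/8) = 7/16;  -(21/128)·log₂(7/16) = 0.1957
  (X=1,Y=1): P(X|Y) = (35/128)/(5/8) = 7/16;  -(35/128)·log₂(7/16) = 0.3261
  (X=2,Y=0): P(X|Y) = (9/64)/(3/8) = 3/8;  -(9/64)·log₂(3/8) = 0.1990
  (X=2,Y=1): P(X|Y) = (15/64)/(5/8) = 3/8;  -(15/64)·log₂(3/8) = 0.3316
H(X|Y) = 0.1698 + 0.2830 + 0.1957 + 0.3261 + 0.1990 + 0.3316
  = 1.5052 bits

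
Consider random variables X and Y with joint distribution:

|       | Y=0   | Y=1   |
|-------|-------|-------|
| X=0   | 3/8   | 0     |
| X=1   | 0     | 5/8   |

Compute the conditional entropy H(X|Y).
Marginal P(Y) (column sums):
  P(Y=0) = 3/8 + 0 = 3/8
  P(Y=1) = 0 + 5/8 = 5/8

H(X|Y) = -Σ P(X,Y)·log₂ P(X|Y), where P(X|Y) = P(X,Y) / P(Y)
  (cells with P(X,Y) = 0 contribute 0)
  (X=0,Y=0): P(X|Y) = (3/8)/(3/8) = 1;  -(3/8)·log₂(1) = 0.0000
  (X=1,Y=1): P(X|Y) = (5/8)/(5/8) = 1;  -(5/8)·log₂(1) = 0.0000
H(X|Y) = 0.0000 + 0.0000
  = 0.0000 bits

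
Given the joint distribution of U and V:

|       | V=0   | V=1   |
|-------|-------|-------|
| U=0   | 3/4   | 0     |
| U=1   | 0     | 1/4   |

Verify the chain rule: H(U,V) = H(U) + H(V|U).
Left side:
H(U,V) = -[(3/4)·log₂(3/4) + (1/4)·log₂(1/4)]
  = 0.3113 + 0.5000
  = 0.8113 bits

Right side:
Marginal P(U) (row sums):
  P(U=0) = 3/4 + 0 = 3/4
  P(U=1) = 0 + 1/4 = 1/4
H(U) = -[(3/4)·log₂(3/4) + (1/4)·log₂(1/4)]
  = 0.3113 + 0.5000
  = 0.8113 bits
H(V|U) = -Σ P(U,V)·log₂ P(V|U), where P(V|U) = P(U,V) / P(U)
  (cells with P(U,V) = 0 contribute 0)
  (U=0,V=0): P(V|U) = (3/4)/(3/4) = 1;  -(3/4)·log₂(1) = 0.0000
  (U=1,V=1): P(V|U) = (1/4)/(1/4) = 1;  -(1/4)·log₂(1) = 0.0000
H(V|U) = 0.0000 + 0.0000
  = 0.0000 bits
H(U) + H(V|U) = 0.8113 + 0.0000 = 0.8113 bits

Both sides equal 0.8113 bits, so the chain rule holds ✓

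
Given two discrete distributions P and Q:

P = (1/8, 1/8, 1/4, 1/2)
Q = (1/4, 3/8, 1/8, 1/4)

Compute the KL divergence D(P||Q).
D(P||Q) = Σ P(i) log₂(P(i)/Q(i))
  i=0: (1/8) × log₂((1/8)/(1/4)) = (1/8) × log₂(1/2) = -0.1250
  i=1: (1/8) × log₂((1/8)/(3/8)) = (1/8) × log₂(1/3) = -0.1981
  i=2: (1/4) × log₂((1/4)/(1/8)) = (1/4) × log₂(2) = 0.2500
  i=3: (1/2) × log₂((1/2)/(1/4)) = (1/2) × log₂(2) = 0.5000
D(P||Q) = -0.1250 - 0.1981 + 0.2500 + 0.5000
  = 0.4269 bits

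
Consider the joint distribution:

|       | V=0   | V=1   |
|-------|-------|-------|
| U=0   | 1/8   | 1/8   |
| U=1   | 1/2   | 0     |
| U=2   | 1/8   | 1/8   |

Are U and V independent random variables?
Marginal P(U) (row sums):
  P(U=0) = 1/8 + 1/8 = 1/4
  P(U=1) = 1/2 + 0 = 1/2
  P(U=2) = 1/8 + 1/8 = 1/4
Marginal P(V) (column sums):
  P(V=0) = 1/8 + 1/2 + 1/8 = 3/4
  P(V=1) = 1/8 + 0 + 1/8 = 1/4

U and V are independent iff P(U=i,V=j) = P(U=i)·P(V=j) for every cell.
  P(U=0)·P(V=0) = 1/4 × 3/4 = 3/16, but P(U=0,V=0) = 1/8 ✗

No, U and V are not independent. Quantitatively, I(U;V) > 0:

H(U) = -[(1/4)·log₂(1/4) + (1/2)·log₂(1/2) + (1/4)·log₂(1/4)]
  = 0.5000 + 0.5000 + 0.5000
  = 1.5000 bits
H(V) = -[(3/4)·log₂(3/4) + (1/4)·log₂(1/4)]
  = 0.3113 + 0.5000
  = 0.8113 bits
H(U,V) = -[(1/8)·log₂(1/8) + (1/8)·log₂(1/8) + (1/2)·log₂(1/2) + (1/8)·log₂(1/8) + (1/8)·log₂(1/8)]
  = 0.3750 + 0.3750 + 0.5000 + 0.3750 + 0.3750
  = 2.0000 bits
I(U;V) = H(U) + H(V) - H(U,V) = 1.5000 + 0.8113 - 2.0000 = 0.3113 bits > 0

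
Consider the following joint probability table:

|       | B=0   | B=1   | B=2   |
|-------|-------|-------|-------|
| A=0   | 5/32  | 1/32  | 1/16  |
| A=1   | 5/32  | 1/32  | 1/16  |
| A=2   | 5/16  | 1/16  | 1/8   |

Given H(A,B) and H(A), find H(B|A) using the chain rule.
From the chain rule: H(A,B) = H(A) + H(B|A)
Therefore: H(B|A) = H(A,B) - H(A)

H(A,B) = -[(5/32)·log₂(5/32) + (1/32)·log₂(1/32) + (1/16)·log₂(1/16) + (5/32)·log₂(5/32) + (1/32)·log₂(1/32) + (1/16)·log₂(1/16) + (5/16)·log₂(5/16) + (1/16)·log₂(1/16) + (1/8)·log₂(1/8)]
  = 0.4184 + 0.1563 + 0.2500 + 0.4184 + 0.1563 + 0.2500 + 0.5244 + 0.2500 + 0.3750
  = 2.7988 bits
Marginal P(A) (row sums):
  P(A=0) = 5/32 + 1/32 + 1/16 = 1/4
  P(A=1) = 5/32 + 1/32 + 1/16 = 1/4
  P(A=2) = 5/16 + 1/16 + 1/8 = 1/2
H(A) = -[(1/4)·log₂(1/4) + (1/4)·log₂(1/4) + (1/2)·log₂(1/2)]
  = 0.5000 + 0.5000 + 0.5000
  = 1.5000 bits

H(B|A) = 2.7988 - 1.5000 = 1.2988 bits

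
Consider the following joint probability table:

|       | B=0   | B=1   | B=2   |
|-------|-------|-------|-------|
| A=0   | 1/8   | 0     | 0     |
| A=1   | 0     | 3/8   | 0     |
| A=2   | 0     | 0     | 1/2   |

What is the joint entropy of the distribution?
H(A,B) = -Σ P(A,B) log₂ P(A,B), summed over the non-zero cells:
H(A,B) = -[(1/8)·log₂(1/8) + (3/8)·log₂(3/8) + (1/2)·log₂(1/2)]
  = 0.3750 + 0.5306 + 0.5000
  = 1.4056 bits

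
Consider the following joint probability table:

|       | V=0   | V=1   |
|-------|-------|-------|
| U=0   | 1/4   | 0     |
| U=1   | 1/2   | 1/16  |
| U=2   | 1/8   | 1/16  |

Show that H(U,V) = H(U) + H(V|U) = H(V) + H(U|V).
Marginal P(U) (row sums):
  P(U=0) = 1/4 + 0 = 1/4
  P(U=1) = 1/2 + 1/16 = 9/16
  P(U=2) = 1/8 + 1/16 = 3/16
Marginal P(V) (column sums):
  P(V=0) = 1/4 + 1/2 + 1/8 = 7/8
  P(V=1) = 0 + 1/16 + 1/16 = 1/8

Decomposition 1: H(U) + H(V|U)
H(U) = -[(1/4)·log₂(1/4) + (9/16)·log₂(9/16) + (3/16)·log₂(3/16)]
  = 0.5000 + 0.4669 + 0.4528
  = 1.4197 bits
H(V|U) = -Σ P(U,V)·log₂ P(V|U), where P(V|U) = P(U,V) / P(U)
  (cells with P(U,V) = 0 contribute 0)
  (U=0,V=0): P(V|U) = (1/4)/(1/4) = 1;  -(1/4)·log₂(1) = 0.0000
  (U=1,V=0): P(V|U) = (1/2)/(9/16) = 8/9;  -(1/2)·log₂(8/9) = 0.0850
  (U=1,V=1): P(V|U) = (1/16)/(9/16) = 1/9;  -(1/16)·log₂(1/9) = 0.1981
  (U=2,V=0): P(V|U) = (1/8)/(3/16) = 2/3;  -(1/8)·log₂(2/3) = 0.0731
  (U=2,V=1): P(V|U) = (1/16)/(3/16) = 1/3;  -(1/16)·log₂(1/3) = 0.0991
H(V|U) = 0.0000 + 0.0850 + 0.1981 + 0.0731 + 0.0991
  = 0.4553 bits
H(U) + H(V|U) = 1.4197 + 0.4553 = 1.8750 bits

Decomposition 2: H(V) + H(U|V)
H(V) = -[(7/8)·log₂(7/8) + (1/8)·log₂(1/8)]
  = 0.1686 + 0.3750
  = 0.5436 bits
H(U|V) = -Σ P(U,V)·log₂ P(U|V), where P(U|V) = P(U,V) / P(V)
  (cells with P(U,V) = 0 contribute 0)
  (U=0,V=0): P(U|V) = (1/4)/(7/8) = 2/7;  -(1/4)·log₂(2/7) = 0.4518
  (U=1,V=0): P(U|V) = (1/2)/(7/8) = 4/7;  -(1/2)·log₂(4/7) = 0.4037
  (U=1,V=1): P(U|V) = (1/16)/(1/8) = 1/2;  -(1/16)·log₂(1/2) = 0.0625
  (U=2,V=0): P(U|V) = (1/8)/(7/8) = 1/7;  -(1/8)·log₂(1/7) = 0.3509
  (U=2,V=1): P(U|V) = (1/16)/(1/8) = 1/2;  -(1/16)·log₂(1/2) = 0.0625
H(U|V) = 0.4518 + 0.4037 + 0.0625 + 0.3509 + 0.0625
  = 1.3314 bits
H(V) + H(U|V) = 0.5436 + 1.3314 = 1.8750 bits

Direct computation of the joint entropy:
H(U,V) = -[(1/4)·log₂(1/4) + (1/2)·log₂(1/2) + (1/16)·log₂(1/16) + (1/8)·log₂(1/8) + (1/16)·log₂(1/16)]
  = 0.5000 + 0.5000 + 0.2500 + 0.3750 + 0.2500
  = 1.8750 bits

All three agree: H(U,V) = 1.8750 bits ✓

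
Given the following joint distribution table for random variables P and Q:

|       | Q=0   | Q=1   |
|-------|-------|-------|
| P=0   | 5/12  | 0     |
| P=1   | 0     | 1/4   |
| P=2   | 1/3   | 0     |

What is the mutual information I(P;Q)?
Marginal P(P) (row sums):
  P(P=0) = 5/12 + 0 = 5/12
  P(P=1) = 0 + 1/4 = 1/4
  P(P=2) = 1/3 + 0 = 1/3
Marginal P(Q) (column sums):
  P(Q=0) = 5/12 + 0 + 1/3 = 3/4
  P(Q=1) = 0 + 1/4 + 0 = 1/4

H(P) = -[(5/12)·log₂(5/12) + (1/4)·log₂(1/4) + (1/3)·log₂(1/3)]
  = 0.5263 + 0.5000 + 0.5283
  = 1.5546 bits
H(Q) = -[(3/4)·log₂(3/4) + (1/4)·log₂(1/4)]
  = 0.3113 + 0.5000
  = 0.8113 bits
H(P,Q) = -[(5/12)·log₂(5/12) + (1/4)·log₂(1/4) + (1/3)·log₂(1/3)]
  = 0.5263 + 0.5000 + 0.5283
  = 1.5546 bits

I(P;Q) = H(P) + H(Q) - H(P,Q)
  = 1.5546 + 0.8113 - 1.5546
  = 0.8113 bits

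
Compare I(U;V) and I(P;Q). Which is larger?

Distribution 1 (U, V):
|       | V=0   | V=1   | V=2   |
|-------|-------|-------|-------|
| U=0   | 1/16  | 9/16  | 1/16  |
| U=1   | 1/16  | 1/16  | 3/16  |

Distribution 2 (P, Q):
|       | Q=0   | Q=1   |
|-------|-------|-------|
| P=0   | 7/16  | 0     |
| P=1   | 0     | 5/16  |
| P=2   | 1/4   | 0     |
Distribution 1 (U, V):
Marginal P(U) (row sums):
  P(U=0) = 1/16 + 9/16 + 1/16 = 11/16
  P(U=1) = 1/16 + 1/16 + 3/16 = 5/16
Marginal P(V) (column sums):
  P(V=0) = 1/16 + 1/16 = 1/8
  P(V=1) = 9/16 + 1/16 = 5/8
  P(V=2) = 1/16 + 3/16 = 1/4

H(U) = -[(11/16)·log₂(11/16) + (5/16)·log₂(5/16)]
  = 0.3716 + 0.5244
  = 0.8960 bits
H(V) = -[(1/8)·log₂(1/8) + (5/8)·log₂(5/8) + (1/4)·log₂(1/4)]
  = 0.3750 + 0.4238 + 0.5000
  = 1.2988 bits
H(U,V) = -[(1/16)·log₂(1/16) + (9/16)·log₂(9/16) + (1/16)·log₂(1/16) + (1/16)·log₂(1/16) + (1/16)·log₂(1/16) + (3/16)·log₂(3/16)]
  = 0.2500 + 0.4669 + 0.2500 + 0.2500 + 0.2500 + 0.4528
  = 1.9197 bits

I(U;V) = H(U) + H(V) - H(U,V)
  = 0.8960 + 1.2988 - 1.9197
  = 0.2751 bits

Distribution 2 (P, Q):
Marginal P(P) (row sums):
  P(P=0) = 7/16 + 0 = 7/16
  P(P=1) = 0 + 5/16 = 5/16
  P(P=2) = 1/4 + 0 = 1/4
Marginal P(Q) (column sums):
  P(Q=0) = 7/16 + 0 + 1/4 = 11/16
  P(Q=1) = 0 + 5/16 + 0 = 5/16

H(P) = -[(7/16)·log₂(7/16) + (5/16)·log₂(5/16) + (1/4)·log₂(1/4)]
  = 0.5218 + 0.5244 + 0.5000
  = 1.5462 bits
H(Q) = -[(11/16)·log₂(11/16) + (5/16)·log₂(5/16)]
  = 0.3716 + 0.5244
  = 0.8960 bits
H(P,Q) = -[(7/16)·log₂(7/16) + (5/16)·log₂(5/16) + (1/4)·log₂(1/4)]
  = 0.5218 + 0.5244 + 0.5000
  = 1.5462 bits

I(P;Q) = H(P) + H(Q) - H(P,Q)
  = 1.5462 + 0.8960 - 1.5462
  = 0.8960 bits

I(P;Q) = 0.8960 bits > I(U;V) = 0.2751 bits, so (P, Q) has the higher mutual information (stronger dependence).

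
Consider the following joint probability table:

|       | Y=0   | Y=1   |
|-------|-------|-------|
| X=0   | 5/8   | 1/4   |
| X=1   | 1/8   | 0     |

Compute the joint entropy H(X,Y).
H(X,Y) = -Σ P(X,Y) log₂ P(X,Y), summed over the non-zero cells:
H(X,Y) = -[(5/8)·log₂(5/8) + (1/4)·log₂(1/4) + (1/8)·log₂(1/8)]
  = 0.4238 + 0.5000 + 0.3750
  = 1.2988 bits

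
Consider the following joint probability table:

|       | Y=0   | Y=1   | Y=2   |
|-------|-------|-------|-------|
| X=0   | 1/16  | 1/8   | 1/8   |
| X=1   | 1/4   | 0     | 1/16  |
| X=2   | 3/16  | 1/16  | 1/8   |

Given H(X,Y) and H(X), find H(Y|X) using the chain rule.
From the chain rule: H(X,Y) = H(X) + H(Y|X)
Therefore: H(Y|X) = H(X,Y) - H(X)

H(X,Y) = -[(1/16)·log₂(1/16) + (1/8)·log₂(1/8) + (1/8)·log₂(1/8) + (1/4)·log₂(1/4) + (1/16)·log₂(1/16) + (3/16)·log₂(3/16) + (1/16)·log₂(1/16) + (1/8)·log₂(1/8)]
  = 0.2500 + 0.3750 + 0.3750 + 0.5000 + 0.2500 + 0.4528 + 0.2500 + 0.3750
  = 2.8278 bits
Marginal P(X) (row sums):
  P(X=0) = 1/16 + 1/8 + 1/8 = 5/16
  P(X=1) = 1/4 + 0 + 1/16 = 5/16
  P(X=2) = 3/16 + 1/16 + 1/8 = 3/8
H(X) = -[(5/16)·log₂(5/16) + (5/16)·log₂(5/16) + (3/8)·log₂(3/8)]
  = 0.5244 + 0.5244 + 0.5306
  = 1.5794 bits

H(Y|X) = 2.8278 - 1.5794 = 1.2484 bits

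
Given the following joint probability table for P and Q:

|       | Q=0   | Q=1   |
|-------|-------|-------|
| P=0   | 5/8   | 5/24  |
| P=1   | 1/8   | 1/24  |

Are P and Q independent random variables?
Marginal P(P) (row sums):
  P(P=0) = 5/8 + 5/24 = 5/6
  P(P=1) = 1/8 + 1/24 = 1/6
Marginal P(Q) (column sums):
  P(Q=0) = 5/8 + 1/8 = 3/4
  P(Q=1) = 5/24 + 1/24 = 1/4

P and Q are independent iff P(P=i,Q=j) = P(P=i)·P(Q=j) for every cell.
  P(P=0)·P(Q=0) = 5/6 × 3/4 = 5/8 = P(P=0,Q=0) ✓
  P(P=0)·P(Q=1) = 5/6 × 1/4 = 5/24 = P(P=0,Q=1) ✓
  P(P=1)·P(Q=0) = 1/6 × 3/4 = 1/8 = P(P=1,Q=0) ✓
  P(P=1)·P(Q=1) = 1/6 × 1/4 = 1/24 = P(P=1,Q=1) ✓

Yes, P and Q are independent: every cell factors, so I(P;Q) = 0 bits.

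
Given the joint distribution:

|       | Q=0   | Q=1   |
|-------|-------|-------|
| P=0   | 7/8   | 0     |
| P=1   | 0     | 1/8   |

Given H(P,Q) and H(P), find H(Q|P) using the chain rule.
From the chain rule: H(P,Q) = H(P) + H(Q|P)
Therefore: H(Q|P) = H(P,Q) - H(P)

H(P,Q) = -[(7/8)·log₂(7/8) + (1/8)·log₂(1/8)]
  = 0.1686 + 0.3750
  = 0.5436 bits
Marginal P(P) (row sums):
  P(P=0) = 7/8 + 0 = 7/8
  P(P=1) = 0 + 1/8 = 1/8
H(P) = -[(7/8)·log₂(7/8) + (1/8)·log₂(1/8)]
  = 0.1686 + 0.3750
  = 0.5436 bits

H(Q|P) = 0.5436 - 0.5436 = 0.0000 bits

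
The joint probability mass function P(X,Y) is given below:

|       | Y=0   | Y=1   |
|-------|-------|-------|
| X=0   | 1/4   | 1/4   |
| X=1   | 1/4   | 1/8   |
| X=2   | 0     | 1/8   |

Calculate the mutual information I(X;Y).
Marginal P(X) (row sums):
  P(X=0) = 1/4 + 1/4 = 1/2
  P(X=1) = 1/4 + 1/8 = 3/8
  P(X=2) = 0 + 1/8 = 1/8
Marginal P(Y) (column sums):
  P(Y=0) = 1/4 + 1/4 + 0 = 1/2
  P(Y=1) = 1/4 + 1/8 + 1/8 = 1/2

H(X) = -[(1/2)·log₂(1/2) + (3/8)·log₂(3/8) + (1/8)·log₂(1/8)]
  = 0.5000 + 0.5306 + 0.3750
  = 1.4056 bits
H(Y) = -[(1/2)·log₂(1/2) + (1/2)·log₂(1/2)]
  = 0.5000 + 0.5000
  = 1.0000 bits
H(X,Y) = -[(1/4)·log₂(1/4) + (1/4)·log₂(1/4) + (1/4)·log₂(1/4) + (1/8)·log₂(1/8) + (1/8)·log₂(1/8)]
  = 0.5000 + 0.5000 + 0.5000 + 0.3750 + 0.3750
  = 2.2500 bits

I(X;Y) = H(X) + H(Y) - H(X,Y)
  = 1.4056 + 1.0000 - 2.2500
  = 0.1556 bits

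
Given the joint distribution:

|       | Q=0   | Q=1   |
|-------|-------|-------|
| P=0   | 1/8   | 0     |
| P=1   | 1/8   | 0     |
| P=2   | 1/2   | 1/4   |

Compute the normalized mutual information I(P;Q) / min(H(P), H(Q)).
Marginal P(P) (row sums):
  P(P=0) = 1/8 + 0 = 1/8
  P(P=1) = 1/8 + 0 = 1/8
  P(P=2) = 1/2 + 1/4 = 3/4
Marginal P(Q) (column sums):
  P(Q=0) = 1/8 + 1/8 + 1/2 = 3/4
  P(Q=1) = 0 + 0 + 1/4 = 1/4

H(P) = -[(1/8)·log₂(1/8) + (1/8)·log₂(1/8) + (3/4)·log₂(3/4)]
  = 0.3750 + 0.3750 + 0.3113
  = 1.0613 bits
H(Q) = -[(3/4)·log₂(3/4) + (1/4)·log₂(1/4)]
  = 0.3113 + 0.5000
  = 0.8113 bits
H(P,Q) = -[(1/8)·log₂(1/8) + (1/8)·log₂(1/8) + (1/2)·log₂(1/2) + (1/4)·log₂(1/4)]
  = 0.3750 + 0.3750 + 0.5000 + 0.5000
  = 1.7500 bits

I(P;Q) = H(P) + H(Q) - H(P,Q)
  = 1.0613 + 0.8113 - 1.7500
  = 0.1226 bits

min(H(P), H(Q)) = min(1.0613, 0.8113) = 0.8113 bits
Normalized MI = 0.1226 / 0.8113 = 0.1511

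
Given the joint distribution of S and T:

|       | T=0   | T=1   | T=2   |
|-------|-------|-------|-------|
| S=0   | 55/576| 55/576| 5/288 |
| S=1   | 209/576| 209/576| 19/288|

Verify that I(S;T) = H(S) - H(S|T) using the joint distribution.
Left side, from I(S;T) = H(S) + H(T) - H(S,T):
Marginal P(S) (row sums):
  P(S=0) = 55/576 + 55/576 + 5/288 = 5/24
  P(S=1) = 209/576 + 209/576 + 19/288 = 19/24
Marginal P(T) (column sums):
  P(T=0) = 55/576 + 209/576 = 11/24
  P(T=1) = 55/576 + 209/576 = 11/24
  P(T=2) = 5/288 + 19/288 = 1/12

H(S) = -[(5/24)·log₂(5/24) + (19/24)·log₂(19/24)]
  = 0.4715 + 0.2668
  = 0.7383 bits
H(T) = -[(11/24)·log₂(11/24) + (11/24)·log₂(11/24) + (1/12)·log₂(1/12)]
  = 0.5159 + 0.5159 + 0.2987
  = 1.3305 bits
H(S,T) = -[(55/576)·log₂(55/576) + (55/576)·log₂(55/576) + (5/288)·log₂(5/288) + (209/576)·log₂(209/576) + (209/576)·log₂(209/576) + (19/288)·log₂(19/288)]
  = 0.3236 + 0.3236 + 0.1015 + 0.5307 + 0.5307 + 0.2587
  = 2.0688 bits

I(S;T) = H(S) + H(T) - H(S,T)
  = 0.7383 + 1.3305 - 2.0688
  = 0.0000 bits

Right side, with H(S|T) computed directly from the conditional probabilities:
H(S|T) = -Σ P(S,T)·log₂ P(S|T), where P(S|T) = P(S,T) / P(T)
  (S=0,T=0): P(S|T) = (55/576)/(11/24) = 5/24;  -(55/576)·log₂(5/24) = 0.2161
  (S=0,T=1): P(S|T) = (55/576)/(11/24) = 5/24;  -(55/576)·log₂(5/24) = 0.2161
  (S=0,T=2): P(S|T) = (5/288)/(1/12) = 5/24;  -(5/288)·log₂(5/24) = 0.0393
  (S=1,T=0): P(S|T) = (209/576)/(11/24) = 19/24;  -(209/576)·log₂(19/24) = 0.1223
  (S=1,T=1): P(S|T) = (209/576)/(11/24) = 19/24;  -(209/576)·log₂(19/24) = 0.1223
  (S=1,T=2): P(S|T) = (19/288)/(1/12) = 19/24;  -(19/288)·log₂(19/24) = 0.0222
H(S|T) = 0.2161 + 0.2161 + 0.0393 + 0.1223 + 0.1223 + 0.0222
  = 0.7383 bits
H(S) - H(S|T) = 0.7383 - 0.7383 = 0.0000 bits

Both sides equal 0.0000 bits, so I(S;T) = H(S) - H(S|T) ✓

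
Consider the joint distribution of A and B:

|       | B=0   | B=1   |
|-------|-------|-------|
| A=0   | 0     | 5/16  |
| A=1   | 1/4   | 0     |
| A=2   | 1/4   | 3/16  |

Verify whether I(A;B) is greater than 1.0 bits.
Marginal P(A) (row sums):
  P(A=0) = 0 + 5/16 = 5/16
  P(A=1) = 1/4 + 0 = 1/4
  P(A=2) = 1/4 + 3/16 = 7/16
Marginal P(B) (column sums):
  P(B=0) = 0 + 1/4 + 1/4 = 1/2
  P(B=1) = 5/16 + 0 + 3/16 = 1/2

H(A) = -[(5/16)·log₂(5/16) + (1/4)·log₂(1/4) + (7/16)·log₂(7/16)]
  = 0.5244 + 0.5000 + 0.5218
  = 1.5462 bits
H(B) = -[(1/2)·log₂(1/2) + (1/2)·log₂(1/2)]
  = 0.5000 + 0.5000
  = 1.0000 bits
H(A,B) = -[(5/16)·log₂(5/16) + (1/4)·log₂(1/4) + (1/4)·log₂(1/4) + (3/16)·log₂(3/16)]
  = 0.5244 + 0.5000 + 0.5000 + 0.4528
  = 1.9772 bits

I(A;B) = H(A) + H(B) - H(A,B)
  = 1.5462 + 1.0000 - 1.9772
  = 0.5690 bits

No. I(A;B) = 0.5690 bits, which is ≤ 1.0 bits.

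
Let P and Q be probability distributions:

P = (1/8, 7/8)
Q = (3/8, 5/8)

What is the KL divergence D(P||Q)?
D(P||Q) = Σ P(i) log₂(P(i)/Q(i))
  i=0: (1/8) × log₂((1/8)/(3/8)) = (1/8) × log₂(1/3) = -0.1981
  i=1: (7/8) × log₂((7/8)/(5/8)) = (7/8) × log₂(7/5) = 0.4247
D(P||Q) = -0.1981 + 0.4247
  = 0.2266 bits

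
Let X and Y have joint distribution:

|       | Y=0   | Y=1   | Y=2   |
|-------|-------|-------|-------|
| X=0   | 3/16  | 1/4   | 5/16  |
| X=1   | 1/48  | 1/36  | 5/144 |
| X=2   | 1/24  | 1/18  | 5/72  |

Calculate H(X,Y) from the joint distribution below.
H(X,Y) = -Σ P(X,Y) log₂ P(X,Y), summed over the non-zero cells:
H(X,Y) = -[(3/16)·log₂(3/16) + (1/4)·log₂(1/4) + (5/16)·log₂(5/16) + (1/48)·log₂(1/48) + (1/36)·log₂(1/36) + (5/144)·log₂(5/144) + (1/24)·log₂(1/24) + (1/18)·log₂(1/18) + (5/72)·log₂(5/72)]
  = 0.4528 + 0.5000 + 0.5244 + 0.1164 + 0.1436 + 0.1683 + 0.1910 + 0.2317 + 0.2672
  = 2.5954 bits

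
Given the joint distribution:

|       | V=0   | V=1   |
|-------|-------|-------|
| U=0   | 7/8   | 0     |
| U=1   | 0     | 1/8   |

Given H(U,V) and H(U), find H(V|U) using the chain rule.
From the chain rule: H(U,V) = H(U) + H(V|U)
Therefore: H(V|U) = H(U,V) - H(U)

H(U,V) = -[(7/8)·log₂(7/8) + (1/8)·log₂(1/8)]
  = 0.1686 + 0.3750
  = 0.5436 bits
Marginal P(U) (row sums):
  P(U=0) = 7/8 + 0 = 7/8
  P(U=1) = 0 + 1/8 = 1/8
H(U) = -[(7/8)·log₂(7/8) + (1/8)·log₂(1/8)]
  = 0.1686 + 0.3750
  = 0.5436 bits

H(V|U) = 0.5436 - 0.5436 = 0.0000 bits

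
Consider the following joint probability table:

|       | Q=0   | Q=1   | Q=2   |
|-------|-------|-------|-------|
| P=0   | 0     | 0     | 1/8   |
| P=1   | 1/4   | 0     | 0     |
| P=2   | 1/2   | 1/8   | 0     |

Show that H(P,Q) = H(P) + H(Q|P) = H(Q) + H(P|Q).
Marginal P(P) (row sums):
  P(P=0) = 0 + 0 + 1/8 = 1/8
  P(P=1) = 1/4 + 0 + 0 = 1/4
  P(P=2) = 1/2 + 1/8 + 0 = 5/8
Marginal P(Q) (column sums):
  P(Q=0) = 0 + 1/4 + 1/2 = 3/4
  P(Q=1) = 0 + 0 + 1/8 = 1/8
  P(Q=2) = 1/8 + 0 + 0 = 1/8

Decomposition 1: H(P) + H(Q|P)
H(P) = -[(1/8)·log₂(1/8) + (1/4)·log₂(1/4) + (5/8)·log₂(5/8)]
  = 0.3750 + 0.5000 + 0.4238
  = 1.2988 bits
H(Q|P) = -Σ P(P,Q)·log₂ P(Q|P), where P(Q|P) = P(P,Q) / P(P)
  (cells with P(P,Q) = 0 contribute 0)
  (P=0,Q=2): P(Q|P) = (1/8)/(1/8) = 1;  -(1/8)·log₂(1) = 0.0000
  (P=1,Q=0): P(Q|P) = (1/4)/(1/4) = 1;  -(1/4)·log₂(1) = 0.0000
  (P=2,Q=0): P(Q|P) = (1/2)/(5/8) = 4/5;  -(1/2)·log₂(4/5) = 0.1610
  (P=2,Q=1): P(Q|P) = (1/8)/(5/8) = 1/5;  -(1/8)·log₂(1/5) = 0.2902
H(Q|P) = 0.0000 + 0.0000 + 0.1610 + 0.2902
  = 0.4512 bits
H(P) + H(Q|P) = 1.2988 + 0.4512 = 1.7500 bits

Decomposition 2: H(Q) + H(P|Q)
H(Q) = -[(3/4)·log₂(3/4) + (1/8)·log₂(1/8) + (1/8)·log₂(1/8)]
  = 0.3113 + 0.3750 + 0.3750
  = 1.0613 bits
H(P|Q) = -Σ P(P,Q)·log₂ P(P|Q), where P(P|Q) = P(P,Q) / P(Q)
  (cells with P(P,Q) = 0 contribute 0)
  (P=0,Q=2): P(P|Q) = (1/8)/(1/8) = 1;  -(1/8)·log₂(1) = 0.0000
  (P=1,Q=0): P(P|Q) = (1/4)/(3/4) = 1/3;  -(1/4)·log₂(1/3) = 0.3962
  (P=2,Q=0): P(P|Q) = (1/2)/(3/4) = 2/3;  -(1/2)·log₂(2/3) = 0.2925
  (P=2,Q=1): P(P|Q) = (1/8)/(1/8) = 1;  -(1/8)·log₂(1) = 0.0000
H(P|Q) = 0.0000 + 0.3962 + 0.2925 + 0.0000
  = 0.6887 bits
H(Q) + H(P|Q) = 1.0613 + 0.6887 = 1.7500 bits

Direct computation of the joint entropy:
H(P,Q) = -[(1/8)·log₂(1/8) + (1/4)·log₂(1/4) + (1/2)·log₂(1/2) + (1/8)·log₂(1/8)]
  = 0.3750 + 0.5000 + 0.5000 + 0.3750
  = 1.7500 bits

All three agree: H(P,Q) = 1.7500 bits ✓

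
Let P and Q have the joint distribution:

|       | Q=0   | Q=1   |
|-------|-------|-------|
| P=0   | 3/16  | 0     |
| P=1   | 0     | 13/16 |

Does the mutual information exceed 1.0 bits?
Marginal P(P) (row sums):
  P(P=0) = 3/16 + 0 = 3/16
  P(P=1) = 0 + 13/16 = 13/16
Marginal P(Q) (column sums):
  P(Q=0) = 3/16 + 0 = 3/16
  P(Q=1) = 0 + 13/16 = 13/16

H(P) = -[(3/16)·log₂(3/16) + (13/16)·log₂(13/16)]
  = 0.4528 + 0.2434
  = 0.6962 bits
H(Q) = -[(3/16)·log₂(3/16) + (13/16)·log₂(13/16)]
  = 0.4528 + 0.2434
  = 0.6962 bits
H(P,Q) = -[(3/16)·log₂(3/16) + (13/16)·log₂(13/16)]
  = 0.4528 + 0.2434
  = 0.6962 bits

I(P;Q) = H(P) + H(Q) - H(P,Q)
  = 0.6962 + 0.6962 - 0.6962
  = 0.6962 bits

No. I(P;Q) = 0.6962 bits, which is ≤ 1.0 bits.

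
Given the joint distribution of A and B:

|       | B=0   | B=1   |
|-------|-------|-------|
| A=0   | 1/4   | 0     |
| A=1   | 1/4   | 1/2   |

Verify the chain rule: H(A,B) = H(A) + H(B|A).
Left side:
H(A,B) = -[(1/4)·log₂(1/4) + (1/4)·log₂(1/4) + (1/2)·log₂(1/2)]
  = 0.5000 + 0.5000 + 0.5000
  = 1.5000 bits

Right side:
Marginal P(A) (row sums):
  P(A=0) = 1/4 + 0 = 1/4
  P(A=1) = 1/4 + 1/2 = 3/4
H(A) = -[(1/4)·log₂(1/4) + (3/4)·log₂(3/4)]
  = 0.5000 + 0.3113
  = 0.8113 bits
H(B|A) = -Σ P(A,B)·log₂ P(B|A), where P(B|A) = P(A,B) / P(A)
  (cells with P(A,B) = 0 contribute 0)
  (A=0,B=0): P(B|A) = (1/4)/(1/4) = 1;  -(1/4)·log₂(1) = 0.0000
  (A=1,B=0): P(B|A) = (1/4)/(3/4) = 1/3;  -(1/4)·log₂(1/3) = 0.3962
  (A=1,B=1): P(B|A) = (1/2)/(3/4) = 2/3;  -(1/2)·log₂(2/3) = 0.2925
H(B|A) = 0.0000 + 0.3962 + 0.2925
  = 0.6887 bits
H(A) + H(B|A) = 0.8113 + 0.6887 = 1.5000 bits

Both sides equal 1.5000 bits, so the chain rule holds ✓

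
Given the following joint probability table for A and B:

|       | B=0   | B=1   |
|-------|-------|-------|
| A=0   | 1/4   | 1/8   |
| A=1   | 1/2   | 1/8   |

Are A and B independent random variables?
Marginal P(A) (row sums):
  P(A=0) = 1/4 + 1/8 = 3/8
  P(A=1) = 1/2 + 1/8 = 5/8
Marginal P(B) (column sums):
  P(B=0) = 1/4 + 1/2 = 3/4
  P(B=1) = 1/8 + 1/8 = 1/4

A and B are independent iff P(A=i,B=j) = P(A=i)·P(B=j) for every cell.
  P(A=0)·P(B=0) = 3/8 × 3/4 = 9/32, but P(A=0,B=0) = 1/4 ✗

No, A and B are not independent. Quantitatively, I(A;B) > 0:

H(A) = -[(3/8)·log₂(3/8) + (5/8)·log₂(5/8)]
  = 0.5306 + 0.4238
  = 0.9544 bits
H(B) = -[(3/4)·log₂(3/4) + (1/4)·log₂(1/4)]
  = 0.3113 + 0.5000
  = 0.8113 bits
H(A,B) = -[(1/4)·log₂(1/4) + (1/8)·log₂(1/8) + (1/2)·log₂(1/2) + (1/8)·log₂(1/8)]
  = 0.5000 + 0.3750 + 0.5000 + 0.3750
  = 1.7500 bits
I(A;B) = H(A) + H(B) - H(A,B) = 0.9544 + 0.8113 - 1.7500 = 0.0157 bits > 0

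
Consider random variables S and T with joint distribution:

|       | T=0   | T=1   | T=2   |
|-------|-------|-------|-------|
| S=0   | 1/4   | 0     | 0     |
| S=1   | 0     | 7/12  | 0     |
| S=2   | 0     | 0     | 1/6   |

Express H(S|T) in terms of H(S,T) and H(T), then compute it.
H(S|T) = H(S,T) - H(T)

Marginal P(T) (column sums):
  P(T=0) = 1/4 + 0 + 0 = 1/4
  P(T=1) = 0 + 7/12 + 0 = 7/12
  P(T=2) = 0 + 0 + 1/6 = 1/6

H(S,T) = -[(1/4)·log₂(1/4) + (7/12)·log₂(7/12) + (1/6)·log₂(1/6)]
  = 0.5000 + 0.4536 + 0.4308
  = 1.3844 bits
H(T) = -[(1/4)·log₂(1/4) + (7/12)·log₂(7/12) + (1/6)·log₂(1/6)]
  = 0.5000 + 0.4536 + 0.4308
  = 1.3844 bits

H(S|T) = 1.3844 - 1.3844 = 0.0000 bits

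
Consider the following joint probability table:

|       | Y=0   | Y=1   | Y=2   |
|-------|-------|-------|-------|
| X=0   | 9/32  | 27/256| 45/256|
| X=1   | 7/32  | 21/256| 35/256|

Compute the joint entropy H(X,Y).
H(X,Y) = -Σ P(X,Y) log₂ P(X,Y), summed over the non-zero cells:
H(X,Y) = -[(9/32)·log₂(9/32) + (27/256)·log₂(27/256) + (45/256)·log₂(45/256) + (7/32)·log₂(7/32) + (21/256)·log₂(21/256) + (35/256)·log₂(35/256)]
  = 0.5147 + 0.3423 + 0.4409 + 0.4796 + 0.2959 + 0.3925
  = 2.4659 bits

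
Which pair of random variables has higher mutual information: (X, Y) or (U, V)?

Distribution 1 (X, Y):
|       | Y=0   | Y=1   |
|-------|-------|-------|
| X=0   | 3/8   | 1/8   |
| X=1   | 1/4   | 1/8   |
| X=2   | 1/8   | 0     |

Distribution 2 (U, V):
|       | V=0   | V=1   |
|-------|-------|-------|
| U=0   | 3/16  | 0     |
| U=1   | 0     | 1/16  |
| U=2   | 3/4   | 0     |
Distribution 1 (X, Y):
Marginal P(X) (row sums):
  P(X=0) = 3/8 + 1/8 = 1/2
  P(X=1) = 1/4 + 1/8 = 3/8
  P(X=2) = 1/8 + 0 = 1/8
Marginal P(Y) (column sums):
  P(Y=0) = 3/8 + 1/4 + 1/8 = 3/4
  P(Y=1) = 1/8 + 1/8 + 0 = 1/4

H(X) = -[(1/2)·log₂(1/2) + (3/8)·log₂(3/8) + (1/8)·log₂(1/8)]
  = 0.5000 + 0.5306 + 0.3750
  = 1.4056 bits
H(Y) = -[(3/4)·log₂(3/4) + (1/4)·log₂(1/4)]
  = 0.3113 + 0.5000
  = 0.8113 bits
H(X,Y) = -[(3/8)·log₂(3/8) + (1/8)·log₂(1/8) + (1/4)·log₂(1/4) + (1/8)·log₂(1/8) + (1/8)·log₂(1/8)]
  = 0.5306 + 0.3750 + 0.5000 + 0.3750 + 0.3750
  = 2.1556 bits

I(X;Y) = H(X) + H(Y) - H(X,Y)
  = 1.4056 + 0.8113 - 2.1556
  = 0.0613 bits

Distribution 2 (U, V):
Marginal P(U) (row sums):
  P(U=0) = 3/16 + 0 = 3/16
  P(U=1) = 0 + 1/16 = 1/16
  P(U=2) = 3/4 + 0 = 3/4
Marginal P(V) (column sums):
  P(V=0) = 3/16 + 0 + 3/4 = 15/16
  P(V=1) = 0 + 1/16 + 0 = 1/16

H(U) = -[(3/16)·log₂(3/16) + (1/16)·log₂(1/16) + (3/4)·log₂(3/4)]
  = 0.4528 + 0.2500 + 0.3113
  = 1.0141 bits
H(V) = -[(15/16)·log₂(15/16) + (1/16)·log₂(1/16)]
  = 0.0873 + 0.2500
  = 0.3373 bits
H(U,V) = -[(3/16)·log₂(3/16) + (1/16)·log₂(1/16) + (3/4)·log₂(3/4)]
  = 0.4528 + 0.2500 + 0.3113
  = 1.0141 bits

I(U;V) = H(U) + H(V) - H(U,V)
  = 1.0141 + 0.3373 - 1.0141
  = 0.3373 bits

I(U;V) = 0.3373 bits > I(X;Y) = 0.0613 bits, so (U, V) has the higher mutual information (stronger dependence).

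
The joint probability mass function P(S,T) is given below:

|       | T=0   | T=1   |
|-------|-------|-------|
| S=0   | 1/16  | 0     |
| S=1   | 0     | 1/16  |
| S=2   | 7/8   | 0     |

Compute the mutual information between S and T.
Marginal P(S) (row sums):
  P(S=0) = 1/16 + 0 = 1/16
  P(S=1) = 0 + 1/16 = 1/16
  P(S=2) = 7/8 + 0 = 7/8
Marginal P(T) (column sums):
  P(T=0) = 1/16 + 0 + 7/8 = 15/16
  P(T=1) = 0 + 1/16 + 0 = 1/16

H(S) = -[(1/16)·log₂(1/16) + (1/16)·log₂(1/16) + (7/8)·log₂(7/8)]
  = 0.2500 + 0.2500 + 0.1686
  = 0.6686 bits
H(T) = -[(15/16)·log₂(15/16) + (1/16)·log₂(1/16)]
  = 0.0873 + 0.2500
  = 0.3373 bits
H(S,T) = -[(1/16)·log₂(1/16) + (1/16)·log₂(1/16) + (7/8)·log₂(7/8)]
  = 0.2500 + 0.2500 + 0.1686
  = 0.6686 bits

I(S;T) = H(S) + H(T) - H(S,T)
  = 0.6686 + 0.3373 - 0.6686
  = 0.3373 bits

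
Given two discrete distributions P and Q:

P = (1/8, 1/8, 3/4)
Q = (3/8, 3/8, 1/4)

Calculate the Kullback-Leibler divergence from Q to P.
D(P||Q) = Σ P(i) log₂(P(i)/Q(i))
  i=0: (1/8) × log₂((1/8)/(3/8)) = (1/8) × log₂(1/3) = -0.1981
  i=1: (1/8) × log₂((1/8)/(3/8)) = (1/8) × log₂(1/3) = -0.1981
  i=2: (3/4) × log₂((3/4)/(1/4)) = (3/4) × log₂(3) = 1.1887
D(P||Q) = -0.1981 - 0.1981 + 1.1887
  = 0.7925 bits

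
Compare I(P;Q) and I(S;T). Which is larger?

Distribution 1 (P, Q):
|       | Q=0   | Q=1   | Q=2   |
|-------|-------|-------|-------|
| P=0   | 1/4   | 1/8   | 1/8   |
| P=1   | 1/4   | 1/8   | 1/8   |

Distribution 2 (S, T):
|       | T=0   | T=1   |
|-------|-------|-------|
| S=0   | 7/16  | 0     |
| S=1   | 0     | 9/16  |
Distribution 1 (P, Q):
Marginal P(P) (row sums):
  P(P=0) = 1/4 + 1/8 + 1/8 = 1/2
  P(P=1) = 1/4 + 1/8 + 1/8 = 1/2
Marginal P(Q) (column sums):
  P(Q=0) = 1/4 + 1/4 = 1/2
  P(Q=1) = 1/8 + 1/8 = 1/4
  P(Q=2) = 1/8 + 1/8 = 1/4

H(P) = -[(1/2)·log₂(1/2) + (1/2)·log₂(1/2)]
  = 0.5000 + 0.5000
  = 1.0000 bits
H(Q) = -[(1/2)·log₂(1/2) + (1/4)·log₂(1/4) + (1/4)·log₂(1/4)]
  = 0.5000 + 0.5000 + 0.5000
  = 1.5000 bits
H(P,Q) = -[(1/4)·log₂(1/4) + (1/8)·log₂(1/8) + (1/8)·log₂(1/8) + (1/4)·log₂(1/4) + (1/8)·log₂(1/8) + (1/8)·log₂(1/8)]
  = 0.5000 + 0.3750 + 0.3750 + 0.5000 + 0.3750 + 0.3750
  = 2.5000 bits

I(P;Q) = H(P) + H(Q) - H(P,Q)
  = 1.0000 + 1.5000 - 2.5000
  = 0.0000 bits

Distribution 2 (S, T):
Marginal P(S) (row sums):
  P(S=0) = 7/16 + 0 = 7/16
  P(S=1) = 0 + 9/16 = 9/16
Marginal P(T) (column sums):
  P(T=0) = 7/16 + 0 = 7/16
  P(T=1) = 0 + 9/16 = 9/16

H(S) = -[(7/16)·log₂(7/16) + (9/16)·log₂(9/16)]
  = 0.5218 + 0.4669
  = 0.9887 bits
H(T) = -[(7/16)·log₂(7/16) + (9/16)·log₂(9/16)]
  = 0.5218 + 0.4669
  = 0.9887 bits
H(S,T) = -[(7/16)·log₂(7/16) + (9/16)·log₂(9/16)]
  = 0.5218 + 0.4669
  = 0.9887 bits

I(S;T) = H(S) + H(T) - H(S,T)
  = 0.9887 + 0.9887 - 0.9887
  = 0.9887 bits

I(S;T) = 0.9887 bits > I(P;Q) = 0.0000 bits, so (S, T) has the higher mutual information (stronger dependence).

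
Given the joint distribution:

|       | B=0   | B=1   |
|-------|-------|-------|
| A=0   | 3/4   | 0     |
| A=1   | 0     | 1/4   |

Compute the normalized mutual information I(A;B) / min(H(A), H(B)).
Marginal P(A) (row sums):
  P(A=0) = 3/4 + 0 = 3/4
  P(A=1) = 0 + 1/4 = 1/4
Marginal P(B) (column sums):
  P(B=0) = 3/4 + 0 = 3/4
  P(B=1) = 0 + 1/4 = 1/4

H(A) = -[(3/4)·log₂(3/4) + (1/4)·log₂(1/4)]
  = 0.3113 + 0.5000
  = 0.8113 bits
H(B) = -[(3/4)·log₂(3/4) + (1/4)·log₂(1/4)]
  = 0.3113 + 0.5000
  = 0.8113 bits
H(A,B) = -[(3/4)·log₂(3/4) + (1/4)·log₂(1/4)]
  = 0.3113 + 0.5000
  = 0.8113 bits

I(A;B) = H(A) + H(B) - H(A,B)
  = 0.8113 + 0.8113 - 0.8113
  = 0.8113 bits

min(H(A), H(B)) = min(0.8113, 0.8113) = 0.8113 bits
Normalized MI = 0.8113 / 0.8113 = 1.0000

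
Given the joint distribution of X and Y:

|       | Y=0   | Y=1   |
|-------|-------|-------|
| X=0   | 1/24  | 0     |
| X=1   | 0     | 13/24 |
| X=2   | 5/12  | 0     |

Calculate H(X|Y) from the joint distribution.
Marginal P(Y) (column sums):
  P(Y=0) = 1/24 + 0 + 5/12 = 11/24
  P(Y=1) = 0 + 13/24 + 0 = 13/24

H(X|Y) = -Σ P(X,Y)·log₂ P(X|Y), where P(X|Y) = P(X,Y) / P(Y)
  (cells with P(X,Y) = 0 contribute 0)
  (X=0,Y=0): P(X|Y) = (1/24)/(11/24) = 1/11;  -(1/24)·log₂(1/11) = 0.1441
  (X=1,Y=1): P(X|Y) = (13/24)/(13/24) = 1;  -(13/24)·log₂(1) = 0.0000
  (X=2,Y=0): P(X|Y) = (5/12)/(11/24) = 10/11;  -(5/12)·log₂(10/11) = 0.0573
H(X|Y) = 0.1441 + 0.0000 + 0.0573
  = 0.2014 bits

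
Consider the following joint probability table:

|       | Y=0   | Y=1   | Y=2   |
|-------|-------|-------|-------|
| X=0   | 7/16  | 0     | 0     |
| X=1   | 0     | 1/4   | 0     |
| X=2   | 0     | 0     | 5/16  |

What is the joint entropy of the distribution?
H(X,Y) = -Σ P(X,Y) log₂ P(X,Y), summed over the non-zero cells:
H(X,Y) = -[(7/16)·log₂(7/16) + (1/4)·log₂(1/4) + (5/16)·log₂(5/16)]
  = 0.5218 + 0.5000 + 0.5244
  = 1.5462 bits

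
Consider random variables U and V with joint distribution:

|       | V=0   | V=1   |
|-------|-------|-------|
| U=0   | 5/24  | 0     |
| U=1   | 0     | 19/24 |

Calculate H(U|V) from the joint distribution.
Marginal P(V) (column sums):
  P(V=0) = 5/24 + 0 = 5/24
  P(V=1) = 0 + 19/24 = 19/24

H(U|V) = -Σ P(U,V)·log₂ P(U|V), where P(U|V) = P(U,V) / P(V)
  (cells with P(U,V) = 0 contribute 0)
  (U=0,V=0): P(U|V) = (5/24)/(5/24) = 1;  -(5/24)·log₂(1) = 0.0000
  (U=1,V=1): P(U|V) = (19/24)/(19/24) = 1;  -(19/24)·log₂(1) = 0.0000
H(U|V) = 0.0000 + 0.0000
  = 0.0000 bits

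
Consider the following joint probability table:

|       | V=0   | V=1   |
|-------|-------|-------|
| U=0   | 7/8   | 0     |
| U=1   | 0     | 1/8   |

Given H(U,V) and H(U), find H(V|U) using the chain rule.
From the chain rule: H(U,V) = H(U) + H(V|U)
Therefore: H(V|U) = H(U,V) - H(U)

H(U,V) = -[(7/8)·log₂(7/8) + (1/8)·log₂(1/8)]
  = 0.1686 + 0.3750
  = 0.5436 bits
Marginal P(U) (row sums):
  P(U=0) = 7/8 + 0 = 7/8
  P(U=1) = 0 + 1/8 = 1/8
H(U) = -[(7/8)·log₂(7/8) + (1/8)·log₂(1/8)]
  = 0.1686 + 0.3750
  = 0.5436 bits

H(V|U) = 0.5436 - 0.5436 = 0.0000 bits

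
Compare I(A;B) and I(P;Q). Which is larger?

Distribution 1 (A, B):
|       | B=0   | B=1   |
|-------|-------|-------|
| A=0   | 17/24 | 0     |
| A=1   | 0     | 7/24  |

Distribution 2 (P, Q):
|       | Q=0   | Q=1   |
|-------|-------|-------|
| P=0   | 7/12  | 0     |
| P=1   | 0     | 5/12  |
Distribution 1 (A, B):
Marginal P(A) (row sums):
  P(A=0) = 17/24 + 0 = 17/24
  P(A=1) = 0 + 7/24 = 7/24
Marginal P(B) (column sums):
  P(B=0) = 17/24 + 0 = 17/24
  P(B=1) = 0 + 7/24 = 7/24

H(A) = -[(17/24)·log₂(17/24) + (7/24)·log₂(7/24)]
  = 0.3524 + 0.5185
  = 0.8709 bits
H(B) = -[(17/24)·log₂(17/24) + (7/24)·log₂(7/24)]
  = 0.3524 + 0.5185
  = 0.8709 bits
H(A,B) = -[(17/24)·log₂(17/24) + (7/24)·log₂(7/24)]
  = 0.3524 + 0.5185
  = 0.8709 bits

I(A;B) = H(A) + H(B) - H(A,B)
  = 0.8709 + 0.8709 - 0.8709
  = 0.8709 bits

Distribution 2 (P, Q):
Marginal P(P) (row sums):
  P(P=0) = 7/12 + 0 = 7/12
  P(P=1) = 0 + 5/12 = 5/12
Marginal P(Q) (column sums):
  P(Q=0) = 7/12 + 0 = 7/12
  P(Q=1) = 0 + 5/12 = 5/12

H(P) = -[(7/12)·log₂(7/12) + (5/12)·log₂(5/12)]
  = 0.4536 + 0.5263
  = 0.9799 bits
H(Q) = -[(7/12)·log₂(7/12) + (5/12)·log₂(5/12)]
  = 0.4536 + 0.5263
  = 0.9799 bits
H(P,Q) = -[(7/12)·log₂(7/12) + (5/12)·log₂(5/12)]
  = 0.4536 + 0.5263
  = 0.9799 bits

I(P;Q) = H(P) + H(Q) - H(P,Q)
  = 0.9799 + 0.9799 - 0.9799
  = 0.9799 bits

I(P;Q) = 0.9799 bits > I(A;B) = 0.8709 bits, so (P, Q) has the higher mutual information (stronger dependence).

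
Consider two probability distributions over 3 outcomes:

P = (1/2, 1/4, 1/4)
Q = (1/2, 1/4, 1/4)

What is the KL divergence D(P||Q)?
D(P||Q) = Σ P(i) log₂(P(i)/Q(i))
  i=0: (1/2) × log₂((1/2)/(1/2)) = (1/2) × log₂(1) = 0.0000
  i=1: (1/4) × log₂((1/4)/(1/4)) = (1/4) × log₂(1) = 0.0000
  i=2: (1/4) × log₂((1/4)/(1/4)) = (1/4) × log₂(1) = 0.0000
D(P||Q) = 0.0000 + 0.0000 + 0.0000
  = 0.0000 bits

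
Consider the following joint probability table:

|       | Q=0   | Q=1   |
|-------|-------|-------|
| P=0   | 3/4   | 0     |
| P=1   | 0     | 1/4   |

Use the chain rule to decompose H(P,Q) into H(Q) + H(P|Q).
By the chain rule: H(P,Q) = H(Q) + H(P|Q)

Marginal P(Q) (column sums):
  P(Q=0) = 3/4 + 0 = 3/4
  P(Q=1) = 0 + 1/4 = 1/4
H(Q) = -[(3/4)·log₂(3/4) + (1/4)·log₂(1/4)]
  = 0.3113 + 0.5000
  = 0.8113 bits
H(P|Q) = -Σ P(P,Q)·log₂ P(P|Q), where P(P|Q) = P(P,Q) / P(Q)
  (cells with P(P,Q) = 0 contribute 0)
  (P=0,Q=0): P(P|Q) = (3/4)/(3/4) = 1;  -(3/4)·log₂(1) = 0.0000
  (P=1,Q=1): P(P|Q) = (1/4)/(1/4) = 1;  -(1/4)·log₂(1) = 0.0000
H(P|Q) = 0.0000 + 0.0000
  = 0.0000 bits

H(P,Q) = H(Q) + H(P|Q) = 0.8113 + 0.0000 = 0.8113 bits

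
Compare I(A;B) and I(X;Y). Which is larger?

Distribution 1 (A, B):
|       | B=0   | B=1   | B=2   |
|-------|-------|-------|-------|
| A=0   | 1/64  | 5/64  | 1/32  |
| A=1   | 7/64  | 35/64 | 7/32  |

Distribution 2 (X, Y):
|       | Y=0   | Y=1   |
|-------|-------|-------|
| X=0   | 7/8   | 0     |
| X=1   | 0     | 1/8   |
Distribution 1 (A, B):
Marginal P(A) (row sums):
  P(A=0) = 1/64 + 5/64 + 1/32 = 1/8
  P(A=1) = 7/64 + 35/64 + 7/32 = 7/8
Marginal P(B) (column sums):
  P(B=0) = 1/64 + 7/64 = 1/8
  P(B=1) = 5/64 + 35/64 = 5/8
  P(B=2) = 1/32 + 7/32 = 1/4

H(A) = -[(1/8)·log₂(1/8) + (7/8)·log₂(7/8)]
  = 0.3750 + 0.1686
  = 0.5436 bits
H(B) = -[(1/8)·log₂(1/8) + (5/8)·log₂(5/8) + (1/4)·log₂(1/4)]
  = 0.3750 + 0.4238 + 0.5000
  = 1.2988 bits
H(A,B) = -[(1/64)·log₂(1/64) + (5/64)·log₂(5/64) + (1/32)·log₂(1/32) + (7/64)·log₂(7/64) + (35/64)·log₂(35/64) + (7/32)·log₂(7/32)]
  = 0.0938 + 0.2873 + 0.1563 + 0.3492 + 0.4762 + 0.4796
  = 1.8424 bits

I(A;B) = H(A) + H(B) - H(A,B)
  = 0.5436 + 1.2988 - 1.8424
  = 0.0000 bits

Distribution 2 (X, Y):
Marginal P(X) (row sums):
  P(X=0) = 7/8 + 0 = 7/8
  P(X=1) = 0 + 1/8 = 1/8
Marginal P(Y) (column sums):
  P(Y=0) = 7/8 + 0 = 7/8
  P(Y=1) = 0 + 1/8 = 1/8

H(X) = -[(7/8)·log₂(7/8) + (1/8)·log₂(1/8)]
  = 0.1686 + 0.3750
  = 0.5436 bits
H(Y) = -[(7/8)·log₂(7/8) + (1/8)·log₂(1/8)]
  = 0.1686 + 0.3750
  = 0.5436 bits
H(X,Y) = -[(7/8)·log₂(7/8) + (1/8)·log₂(1/8)]
  = 0.1686 + 0.3750
  = 0.5436 bits

I(X;Y) = H(X) + H(Y) - H(X,Y)
  = 0.5436 + 0.5436 - 0.5436
  = 0.5436 bits

I(X;Y) = 0.5436 bits > I(A;B) = 0.0000 bits, so (X, Y) has the higher mutual information (stronger dependence).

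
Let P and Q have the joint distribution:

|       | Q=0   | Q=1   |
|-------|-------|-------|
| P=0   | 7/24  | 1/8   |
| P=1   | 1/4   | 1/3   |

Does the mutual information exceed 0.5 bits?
Marginal P(P) (row sums):
  P(P=0) = 7/24 + 1/8 = 5/12
  P(P=1) = 1/4 + 1/3 = 7/12
Marginal P(Q) (column sums):
  P(Q=0) = 7/24 + 1/4 = 13/24
  P(Q=1) = 1/8 + 1/3 = 11/24

H(P) = -[(5/12)·log₂(5/12) + (7/12)·log₂(7/12)]
  = 0.5263 + 0.4536
  = 0.9799 bits
H(Q) = -[(13/24)·log₂(13/24) + (11/24)·log₂(11/24)]
  = 0.4791 + 0.5159
  = 0.9950 bits
H(P,Q) = -[(7/24)·log₂(7/24) + (1/8)·log₂(1/8) + (1/4)·log₂(1/4) + (1/3)·log₂(1/3)]
  = 0.5185 + 0.3750 + 0.5000 + 0.5283
  = 1.9218 bits

I(P;Q) = H(P) + H(Q) - H(P,Q)
  = 0.9799 + 0.9950 - 1.9218
  = 0.0531 bits

No. I(P;Q) = 0.0531 bits, which is ≤ 0.5 bits.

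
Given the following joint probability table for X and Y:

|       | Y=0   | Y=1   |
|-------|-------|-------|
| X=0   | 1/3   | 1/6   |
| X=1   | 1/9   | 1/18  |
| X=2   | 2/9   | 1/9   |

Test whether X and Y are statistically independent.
Marginal P(X) (row sums):
  P(X=0) = 1/3 + 1/6 = 1/2
  P(X=1) = 1/9 + 1/18 = 1/6
  P(X=2) = 2/9 + 1/9 = 1/3
Marginal P(Y) (column sums):
  P(Y=0) = 1/3 + 1/9 + 2/9 = 2/3
  P(Y=1) = 1/6 + 1/18 + 1/9 = 1/3

X and Y are independent iff P(X=i,Y=j) = P(X=i)·P(Y=j) for every cell.
  P(X=0)·P(Y=0) = 1/2 × 2/3 = 1/3 = P(X=0,Y=0) ✓
  P(X=0)·P(Y=1) = 1/2 × 1/3 = 1/6 = P(X=0,Y=1) ✓
  P(X=1)·P(Y=0) = 1/6 × 2/3 = 1/9 = P(X=1,Y=0) ✓
  P(X=1)·P(Y=1) = 1/6 × 1/3 = 1/18 = P(X=1,Y=1) ✓
  P(X=2)·P(Y=0) = 1/3 × 2/3 = 2/9 = P(X=2,Y=0) ✓
  P(X=2)·P(Y=1) = 1/3 × 1/3 = 1/9 = P(X=2,Y=1) ✓

Yes, X and Y are independent: every cell factors, so I(X;Y) = 0 bits.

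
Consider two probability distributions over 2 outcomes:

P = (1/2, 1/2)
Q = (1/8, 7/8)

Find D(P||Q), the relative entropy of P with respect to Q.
D(P||Q) = Σ P(i) log₂(P(i)/Q(i))
  i=0: (1/2) × log₂((1/2)/(1/8)) = (1/2) × log₂(4) = 1.0000
  i=1: (1/2) × log₂((1/2)/(7/8)) = (1/2) × log₂(4/7) = -0.4037
D(P||Q) = 1.0000 - 0.4037
  = 0.5963 bits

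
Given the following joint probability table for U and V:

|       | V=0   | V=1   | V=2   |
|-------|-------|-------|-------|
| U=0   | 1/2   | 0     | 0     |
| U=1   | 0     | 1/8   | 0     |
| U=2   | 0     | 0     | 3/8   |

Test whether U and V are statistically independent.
Marginal P(U) (row sums):
  P(U=0) = 1/2 + 0 + 0 = 1/2
  P(U=1) = 0 + 1/8 + 0 = 1/8
  P(U=2) = 0 + 0 + 3/8 = 3/8
Marginal P(V) (column sums):
  P(V=0) = 1/2 + 0 + 0 = 1/2
  P(V=1) = 0 + 1/8 + 0 = 1/8
  P(V=2) = 0 + 0 + 3/8 = 3/8

U and V are independent iff P(U=i,V=j) = P(U=i)·P(V=j) for every cell.
  P(U=0)·P(V=0) = 1/2 × 1/2 = 1/4, but P(U=0,V=0) = 1/2 ✗

No, U and V are not independent. Quantitatively, I(U;V) > 0:

H(U) = -[(1/2)·log₂(1/2) + (1/8)·log₂(1/8) + (3/8)·log₂(3/8)]
  = 0.5000 + 0.3750 + 0.5306
  = 1.4056 bits
H(V) = -[(1/2)·log₂(1/2) + (1/8)·log₂(1/8) + (3/8)·log₂(3/8)]
  = 0.5000 + 0.3750 + 0.5306
  = 1.4056 bits
H(U,V) = -[(1/2)·log₂(1/2) + (1/8)·log₂(1/8) + (3/8)·log₂(3/8)]
  = 0.5000 + 0.3750 + 0.5306
  = 1.4056 bits
I(U;V) = H(U) + H(V) - H(U,V) = 1.4056 + 1.4056 - 1.4056 = 1.4056 bits > 0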